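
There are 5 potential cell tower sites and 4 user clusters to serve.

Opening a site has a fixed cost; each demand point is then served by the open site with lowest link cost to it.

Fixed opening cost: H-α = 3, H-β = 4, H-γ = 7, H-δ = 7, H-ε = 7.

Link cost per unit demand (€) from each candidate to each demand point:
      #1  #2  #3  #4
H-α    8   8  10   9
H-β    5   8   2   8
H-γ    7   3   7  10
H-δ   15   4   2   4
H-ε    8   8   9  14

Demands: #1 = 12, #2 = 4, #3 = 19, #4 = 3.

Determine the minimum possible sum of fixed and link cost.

Open {H-β, H-δ}: assign each demand point to its cheapest open site.
  #1→H-β 12×5=60, #2→H-δ 4×4=16, #3→H-β 19×2=38, #4→H-δ 3×4=12
  link cost 126, fixed 11 → total 137.
Compare {H-α, H-β, H-δ}: link cost 126 + fixed 14 = 140.
Compare {H-β, H-γ, H-δ}: link cost 122 + fixed 18 = 140.
Compare {H-α, H-β, H-γ, H-δ}: link cost 122 + fixed 21 = 143.
All other subsets cost ≥ 140. Minimum total cost: 137.

137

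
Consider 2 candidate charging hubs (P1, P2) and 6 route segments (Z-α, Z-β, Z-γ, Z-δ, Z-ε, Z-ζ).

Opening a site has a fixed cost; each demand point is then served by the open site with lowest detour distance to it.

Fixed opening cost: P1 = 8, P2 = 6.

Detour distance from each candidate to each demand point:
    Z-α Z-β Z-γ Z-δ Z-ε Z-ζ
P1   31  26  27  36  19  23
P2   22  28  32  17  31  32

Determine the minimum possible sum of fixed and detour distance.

Open {P1, P2}: assign each demand point to its cheapest open site.
  Z-α→P2 22, Z-β→P1 26, Z-γ→P1 27, Z-δ→P2 17, Z-ε→P1 19, Z-ζ→P1 23
  detour distance 134, fixed 14 → total 148.
Compare {P2}: detour distance 162 + fixed 6 = 168.
Compare {P1}: detour distance 162 + fixed 8 = 170.

148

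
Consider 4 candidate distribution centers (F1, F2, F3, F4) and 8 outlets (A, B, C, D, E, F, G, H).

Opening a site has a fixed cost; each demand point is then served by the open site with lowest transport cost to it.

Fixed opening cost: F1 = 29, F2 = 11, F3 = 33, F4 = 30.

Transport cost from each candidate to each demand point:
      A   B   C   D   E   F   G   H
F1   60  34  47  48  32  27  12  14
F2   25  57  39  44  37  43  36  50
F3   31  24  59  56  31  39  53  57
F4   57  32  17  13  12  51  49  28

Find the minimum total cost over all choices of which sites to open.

222

Open {F1, F2, F4}: assign each demand point to its cheapest open site.
  A→F2 25, B→F4 32, C→F4 17, D→F4 13, E→F4 12, F→F1 27, G→F1 12, H→F1 14
  transport cost 152, fixed 70 → total 222.
Compare {F1, F3, F4}: transport cost 150 + fixed 92 = 242.
Compare {F1, F4}: transport cost 184 + fixed 59 = 243.
Compare {F2, F4}: transport cost 206 + fixed 41 = 247.
All other subsets cost ≥ 242. Minimum total cost: 222.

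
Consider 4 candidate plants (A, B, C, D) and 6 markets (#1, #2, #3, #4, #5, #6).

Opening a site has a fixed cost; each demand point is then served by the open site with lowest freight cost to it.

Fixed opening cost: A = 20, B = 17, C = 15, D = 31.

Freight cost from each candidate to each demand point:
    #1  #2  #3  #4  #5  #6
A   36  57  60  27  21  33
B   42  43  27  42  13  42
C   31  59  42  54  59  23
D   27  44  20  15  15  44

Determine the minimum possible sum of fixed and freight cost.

190

Open {C, D}: assign each demand point to its cheapest open site.
  #1→D 27, #2→D 44, #3→D 20, #4→D 15, #5→D 15, #6→C 23
  freight cost 144, fixed 46 → total 190.
Compare {D}: freight cost 165 + fixed 31 = 196.
Compare {B, C, D}: freight cost 141 + fixed 63 = 204.
Compare {A, D}: freight cost 154 + fixed 51 = 205.
All other subsets cost ≥ 196. Minimum total cost: 190.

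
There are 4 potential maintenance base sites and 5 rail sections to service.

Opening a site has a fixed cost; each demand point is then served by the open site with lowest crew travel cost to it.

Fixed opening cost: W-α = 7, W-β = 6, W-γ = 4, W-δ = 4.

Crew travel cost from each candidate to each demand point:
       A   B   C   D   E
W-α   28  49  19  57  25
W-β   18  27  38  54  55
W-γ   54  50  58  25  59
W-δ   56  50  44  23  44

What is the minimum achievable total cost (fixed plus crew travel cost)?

129

Open {W-α, W-β, W-δ}: assign each demand point to its cheapest open site.
  A→W-β 18, B→W-β 27, C→W-α 19, D→W-δ 23, E→W-α 25
  crew travel cost 112, fixed 17 → total 129.
Compare {W-α, W-β, W-γ}: crew travel cost 114 + fixed 17 = 131.
Compare {W-α, W-β, W-γ, W-δ}: crew travel cost 112 + fixed 21 = 133.
Compare {W-α, W-δ}: crew travel cost 144 + fixed 11 = 155.
All other subsets cost ≥ 131. Minimum total cost: 129.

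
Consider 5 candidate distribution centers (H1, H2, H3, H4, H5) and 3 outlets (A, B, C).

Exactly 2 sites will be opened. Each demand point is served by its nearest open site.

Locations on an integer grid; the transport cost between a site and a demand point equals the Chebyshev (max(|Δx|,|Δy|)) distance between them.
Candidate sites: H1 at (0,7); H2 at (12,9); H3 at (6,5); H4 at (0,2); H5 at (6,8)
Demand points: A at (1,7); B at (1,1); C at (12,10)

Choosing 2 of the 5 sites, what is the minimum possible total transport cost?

Open {H2, H4}.
  A→H4 5, B→H4 1, C→H2 1  ⇒ total 7.
Compare {H1, H2}: total 8.
Compare {H2, H3}: total 11.
No size-2 selection does better; minimum is 7.

7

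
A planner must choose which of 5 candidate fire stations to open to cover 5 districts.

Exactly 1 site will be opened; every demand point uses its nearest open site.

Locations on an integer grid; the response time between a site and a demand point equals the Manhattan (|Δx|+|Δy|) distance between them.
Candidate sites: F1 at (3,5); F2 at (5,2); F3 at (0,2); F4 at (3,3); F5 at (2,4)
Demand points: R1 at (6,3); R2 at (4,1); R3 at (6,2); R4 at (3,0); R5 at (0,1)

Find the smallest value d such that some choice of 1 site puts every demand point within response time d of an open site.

5

Open {F4}.
  Farthest demand point is R5 at response time 5 (to F4); all others are ≤ 5.
With {F2} the worst case is 6.
With {F5} the worst case is 6.
No size-1 selection achieves below 5.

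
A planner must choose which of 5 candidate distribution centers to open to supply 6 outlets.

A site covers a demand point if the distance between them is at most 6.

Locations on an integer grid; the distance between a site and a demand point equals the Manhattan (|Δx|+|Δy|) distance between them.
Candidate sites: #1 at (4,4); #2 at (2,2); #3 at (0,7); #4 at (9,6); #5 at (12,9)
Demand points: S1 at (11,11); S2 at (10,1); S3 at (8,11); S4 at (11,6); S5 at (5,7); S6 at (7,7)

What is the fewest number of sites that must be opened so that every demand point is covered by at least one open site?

Coverage sets (demand points within 6 of each site):
  #1: {S5, S6}
  #2: {}
  #3: {S5}
  #4: {S2, S3, S4, S5, S6}
  #5: {S1, S3, S4}
No single site covers all 6 demand points.
But {#4, #5} covers everything, so the minimum is 2.

2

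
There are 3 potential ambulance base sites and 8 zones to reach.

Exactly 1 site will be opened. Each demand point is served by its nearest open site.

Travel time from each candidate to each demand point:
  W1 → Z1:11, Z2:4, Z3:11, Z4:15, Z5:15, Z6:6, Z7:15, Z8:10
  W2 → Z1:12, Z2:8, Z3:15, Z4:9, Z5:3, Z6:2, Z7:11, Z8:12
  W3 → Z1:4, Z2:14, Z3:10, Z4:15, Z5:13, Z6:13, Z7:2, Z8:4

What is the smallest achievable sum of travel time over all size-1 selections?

72

Open {W2}.
  Z1→W2 12, Z2→W2 8, Z3→W2 15, Z4→W2 9, Z5→W2 3, Z6→W2 2, Z7→W2 11, Z8→W2 12  ⇒ total 72.
Compare {W3}: total 75.
Compare {W1}: total 87.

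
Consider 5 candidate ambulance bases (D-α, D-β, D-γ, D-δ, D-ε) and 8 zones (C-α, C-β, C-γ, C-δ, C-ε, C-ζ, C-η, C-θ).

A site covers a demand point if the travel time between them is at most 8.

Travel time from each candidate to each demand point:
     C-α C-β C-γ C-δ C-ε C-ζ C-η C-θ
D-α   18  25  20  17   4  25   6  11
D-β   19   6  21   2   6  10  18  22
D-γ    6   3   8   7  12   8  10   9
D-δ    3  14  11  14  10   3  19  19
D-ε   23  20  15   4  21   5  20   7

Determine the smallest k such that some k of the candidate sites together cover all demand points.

Coverage sets (demand points within 8 of each site):
  D-α: {C-ε, C-η}
  D-β: {C-β, C-δ, C-ε}
  D-γ: {C-α, C-β, C-γ, C-δ, C-ζ}
  D-δ: {C-α, C-ζ}
  D-ε: {C-δ, C-ζ, C-θ}
No 2 sites suffice: every size-2 union leaves at least one demand point uncovered.
But {D-α, D-γ, D-ε} covers everything, so the minimum is 3.

3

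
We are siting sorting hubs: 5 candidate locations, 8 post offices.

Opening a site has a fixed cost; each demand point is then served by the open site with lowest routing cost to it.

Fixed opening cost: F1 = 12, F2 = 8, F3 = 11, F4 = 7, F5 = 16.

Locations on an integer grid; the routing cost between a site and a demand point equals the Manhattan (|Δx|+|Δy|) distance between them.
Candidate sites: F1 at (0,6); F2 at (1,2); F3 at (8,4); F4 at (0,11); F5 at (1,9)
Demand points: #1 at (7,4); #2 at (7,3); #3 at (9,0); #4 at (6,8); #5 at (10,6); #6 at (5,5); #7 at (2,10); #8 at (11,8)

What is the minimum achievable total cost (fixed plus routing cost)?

50

Open {F3, F4}: assign each demand point to its cheapest open site.
  #1→F3 1, #2→F3 2, #3→F3 5, #4→F3 6, #5→F3 4, #6→F3 4, #7→F4 3, #8→F3 7
  routing cost 32, fixed 18 → total 50.
Compare {F3}: routing cost 41 + fixed 11 = 52.
Compare {F2, F3}: routing cost 38 + fixed 19 = 57.
Compare {F1, F3}: routing cost 35 + fixed 23 = 58.
All other subsets cost ≥ 52. Minimum total cost: 50.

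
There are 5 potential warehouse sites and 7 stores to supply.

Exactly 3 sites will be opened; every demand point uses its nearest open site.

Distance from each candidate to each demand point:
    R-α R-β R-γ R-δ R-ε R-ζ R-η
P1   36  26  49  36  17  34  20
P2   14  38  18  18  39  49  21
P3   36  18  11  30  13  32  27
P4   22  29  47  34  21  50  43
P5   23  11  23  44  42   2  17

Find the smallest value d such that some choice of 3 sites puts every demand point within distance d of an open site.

Open {P1, P2, P5}.
  Farthest demand point is R-γ at distance 18 (to P2); all others are ≤ 18.
With {P2, P3, P5} the worst case is 18.
With {P2, P4, P5} the worst case is 21.
No size-3 selection achieves below 18.

18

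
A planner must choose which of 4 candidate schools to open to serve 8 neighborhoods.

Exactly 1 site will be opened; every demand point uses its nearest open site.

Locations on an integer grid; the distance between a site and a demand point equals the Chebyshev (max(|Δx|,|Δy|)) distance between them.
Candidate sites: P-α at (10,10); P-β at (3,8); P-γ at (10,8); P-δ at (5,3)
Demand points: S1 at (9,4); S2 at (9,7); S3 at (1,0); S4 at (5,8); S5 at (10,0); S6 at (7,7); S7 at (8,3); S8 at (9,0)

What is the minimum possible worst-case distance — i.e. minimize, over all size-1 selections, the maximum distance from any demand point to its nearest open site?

5

Open {P-δ}.
  Farthest demand point is S4 at distance 5 (to P-δ); all others are ≤ 5.
With {P-β} the worst case is 8.
With {P-γ} the worst case is 9.
No size-1 selection achieves below 5.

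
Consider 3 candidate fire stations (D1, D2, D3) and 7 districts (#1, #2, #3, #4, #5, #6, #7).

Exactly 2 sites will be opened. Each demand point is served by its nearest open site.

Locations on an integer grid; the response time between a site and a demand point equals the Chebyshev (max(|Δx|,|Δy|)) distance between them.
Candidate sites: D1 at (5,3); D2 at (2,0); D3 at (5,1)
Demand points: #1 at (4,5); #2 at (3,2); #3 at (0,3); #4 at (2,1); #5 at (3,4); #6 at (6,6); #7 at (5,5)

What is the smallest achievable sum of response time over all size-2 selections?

Open {D1, D2}.
  #1→D1 2, #2→D1 2, #3→D2 3, #4→D2 1, #5→D1 2, #6→D1 3, #7→D1 2  ⇒ total 15.
Compare {D1, D3}: total 19.
Compare {D2, D3}: total 22.

15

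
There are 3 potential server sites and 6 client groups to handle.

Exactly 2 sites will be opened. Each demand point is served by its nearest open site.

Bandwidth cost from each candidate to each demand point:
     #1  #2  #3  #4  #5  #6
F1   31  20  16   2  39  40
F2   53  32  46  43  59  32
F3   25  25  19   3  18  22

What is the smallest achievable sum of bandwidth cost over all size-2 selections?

Open {F1, F3}.
  #1→F3 25, #2→F1 20, #3→F1 16, #4→F1 2, #5→F3 18, #6→F3 22  ⇒ total 103.
Compare {F2, F3}: total 112.
Compare {F1, F2}: total 140.

103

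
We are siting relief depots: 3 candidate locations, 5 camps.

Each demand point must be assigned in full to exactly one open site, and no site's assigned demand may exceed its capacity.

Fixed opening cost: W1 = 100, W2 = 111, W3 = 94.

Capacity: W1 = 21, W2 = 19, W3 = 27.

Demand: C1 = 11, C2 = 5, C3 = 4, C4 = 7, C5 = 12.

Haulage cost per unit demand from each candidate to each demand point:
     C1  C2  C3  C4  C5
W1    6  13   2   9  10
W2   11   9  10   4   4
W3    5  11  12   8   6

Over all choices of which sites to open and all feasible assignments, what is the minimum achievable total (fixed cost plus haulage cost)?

426

Open {W1, W2}; cheapest assignment that respects the capacities:
  W1 (cap 21, load 20): C1, C2, C3 — cost 11×6 + 5×13 + 4×2 = 139
  W2 (cap 19, load 19): C4, C5 — cost 7×4 + 12×4 = 76
  Shipping 215, fixed 211 → total 426.
  Any other capacity-feasible assignment to {W1, W2} ships for at least 215.
Compare {W2, W3}: its best feasible assignment gives total 439.
Compare {W1, W3}: its best feasible assignment gives total 451.
Every other set of open sites that can feasibly serve all demand totals ≥ 439 even under its best assignment. Minimum: 426.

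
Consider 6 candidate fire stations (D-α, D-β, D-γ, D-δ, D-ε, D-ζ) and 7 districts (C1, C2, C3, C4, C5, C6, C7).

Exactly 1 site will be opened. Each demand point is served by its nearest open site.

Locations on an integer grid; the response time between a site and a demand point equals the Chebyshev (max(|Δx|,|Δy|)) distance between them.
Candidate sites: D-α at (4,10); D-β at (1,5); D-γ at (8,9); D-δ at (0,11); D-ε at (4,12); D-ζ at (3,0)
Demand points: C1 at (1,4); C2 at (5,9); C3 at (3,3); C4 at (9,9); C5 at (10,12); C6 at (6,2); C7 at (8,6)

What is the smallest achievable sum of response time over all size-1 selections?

Open {D-γ}.
  C1→D-γ 7, C2→D-γ 3, C3→D-γ 6, C4→D-γ 1, C5→D-γ 3, C6→D-γ 7, C7→D-γ 3  ⇒ total 30.
Compare {D-β}: total 36.
Compare {D-α}: total 37.
No size-1 selection does better; minimum is 30.

30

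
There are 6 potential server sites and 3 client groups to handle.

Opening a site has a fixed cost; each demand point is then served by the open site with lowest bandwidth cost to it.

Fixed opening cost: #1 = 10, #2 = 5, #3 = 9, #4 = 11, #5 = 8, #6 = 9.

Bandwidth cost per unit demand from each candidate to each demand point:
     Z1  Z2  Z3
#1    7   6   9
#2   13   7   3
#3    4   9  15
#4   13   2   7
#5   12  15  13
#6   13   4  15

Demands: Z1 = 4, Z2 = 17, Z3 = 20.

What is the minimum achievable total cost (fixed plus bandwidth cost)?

Open {#2, #3, #4}: assign each demand point to its cheapest open site.
  Z1→#3 4×4=16, Z2→#4 17×2=34, Z3→#2 20×3=60
  bandwidth cost 110, fixed 25 → total 135.
Compare {#2, #3, #4, #5}: bandwidth cost 110 + fixed 33 = 143.
Compare {#2, #3, #4, #6}: bandwidth cost 110 + fixed 34 = 144.
Compare {#1, #2, #3, #4}: bandwidth cost 110 + fixed 35 = 145.
All other subsets cost ≥ 143. Minimum total cost: 135.

135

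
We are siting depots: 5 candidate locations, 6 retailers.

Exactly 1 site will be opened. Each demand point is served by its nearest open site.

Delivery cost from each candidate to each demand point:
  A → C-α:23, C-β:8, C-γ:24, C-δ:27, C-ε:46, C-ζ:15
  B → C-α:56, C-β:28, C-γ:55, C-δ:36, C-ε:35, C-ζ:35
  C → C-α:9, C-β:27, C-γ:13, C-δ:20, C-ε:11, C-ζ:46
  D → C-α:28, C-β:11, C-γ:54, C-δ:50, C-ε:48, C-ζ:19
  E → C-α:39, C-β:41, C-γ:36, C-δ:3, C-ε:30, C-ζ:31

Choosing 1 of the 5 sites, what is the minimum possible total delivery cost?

126

Open {C}.
  C-α→C 9, C-β→C 27, C-γ→C 13, C-δ→C 20, C-ε→C 11, C-ζ→C 46  ⇒ total 126.
Compare {A}: total 143.
Compare {E}: total 180.
No size-1 selection does better; minimum is 126.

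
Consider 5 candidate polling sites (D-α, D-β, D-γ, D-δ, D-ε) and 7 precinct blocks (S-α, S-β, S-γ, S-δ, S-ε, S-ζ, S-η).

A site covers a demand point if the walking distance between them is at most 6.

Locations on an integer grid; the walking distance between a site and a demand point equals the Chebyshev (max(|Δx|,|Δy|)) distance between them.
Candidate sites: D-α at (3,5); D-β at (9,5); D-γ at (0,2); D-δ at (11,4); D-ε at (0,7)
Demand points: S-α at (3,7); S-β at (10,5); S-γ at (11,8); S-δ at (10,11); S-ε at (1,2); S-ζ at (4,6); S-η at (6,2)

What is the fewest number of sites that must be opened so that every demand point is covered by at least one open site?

2

Coverage sets (demand points within 6 of each site):
  D-α: {S-α, S-ε, S-ζ, S-η}
  D-β: {S-α, S-β, S-γ, S-δ, S-ζ, S-η}
  D-γ: {S-α, S-ε, S-ζ, S-η}
  D-δ: {S-β, S-γ, S-η}
  D-ε: {S-α, S-ε, S-ζ, S-η}
No single site covers all 7 demand points.
But {D-α, D-β} covers everything, so the minimum is 2.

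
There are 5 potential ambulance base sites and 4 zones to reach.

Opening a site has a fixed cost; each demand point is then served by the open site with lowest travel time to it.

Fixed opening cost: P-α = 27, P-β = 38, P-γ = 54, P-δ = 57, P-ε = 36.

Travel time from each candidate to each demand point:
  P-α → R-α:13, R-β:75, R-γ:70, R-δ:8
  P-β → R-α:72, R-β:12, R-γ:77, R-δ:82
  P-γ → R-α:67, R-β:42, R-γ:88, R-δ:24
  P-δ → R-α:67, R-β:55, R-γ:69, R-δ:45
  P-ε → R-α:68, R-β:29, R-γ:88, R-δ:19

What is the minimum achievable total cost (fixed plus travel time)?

168

Open {P-α, P-β}: assign each demand point to its cheapest open site.
  R-α→P-α 13, R-β→P-β 12, R-γ→P-α 70, R-δ→P-α 8
  travel time 103, fixed 65 → total 168.
Compare {P-α, P-ε}: travel time 120 + fixed 63 = 183.
Compare {P-α}: travel time 166 + fixed 27 = 193.
Compare {P-α, P-β, P-ε}: travel time 103 + fixed 101 = 204.
All other subsets cost ≥ 183. Minimum total cost: 168.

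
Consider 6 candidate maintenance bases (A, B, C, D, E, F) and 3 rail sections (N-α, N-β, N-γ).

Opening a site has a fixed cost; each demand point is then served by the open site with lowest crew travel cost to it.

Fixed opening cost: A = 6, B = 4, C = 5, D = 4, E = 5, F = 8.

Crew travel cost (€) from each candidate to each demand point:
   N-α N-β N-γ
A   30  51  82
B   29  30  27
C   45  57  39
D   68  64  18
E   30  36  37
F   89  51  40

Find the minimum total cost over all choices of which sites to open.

Open {B, D}: assign each demand point to its cheapest open site.
  N-α→B 29, N-β→B 30, N-γ→D 18
  crew travel cost 77, fixed 8 → total 85.
Compare {B}: crew travel cost 86 + fixed 4 = 90.
Compare {B, C, D}: crew travel cost 77 + fixed 13 = 90.
Compare {B, D, E}: crew travel cost 77 + fixed 13 = 90.
All other subsets cost ≥ 90. Minimum total cost: 85.

85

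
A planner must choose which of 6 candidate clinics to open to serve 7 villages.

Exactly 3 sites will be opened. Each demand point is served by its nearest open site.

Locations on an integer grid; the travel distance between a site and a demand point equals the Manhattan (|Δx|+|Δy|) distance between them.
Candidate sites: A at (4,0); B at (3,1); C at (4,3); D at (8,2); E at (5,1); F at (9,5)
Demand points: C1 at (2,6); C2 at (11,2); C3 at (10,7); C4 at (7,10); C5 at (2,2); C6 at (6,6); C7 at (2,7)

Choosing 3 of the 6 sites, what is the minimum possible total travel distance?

31

Open {C, D, F}.
  C1→C 5, C2→D 3, C3→F 3, C4→F 7, C5→C 3, C6→F 4, C7→C 6  ⇒ total 31.
Compare {B, C, F}: total 32.
Compare {B, D, F}: total 32.
No size-3 selection does better; minimum is 31.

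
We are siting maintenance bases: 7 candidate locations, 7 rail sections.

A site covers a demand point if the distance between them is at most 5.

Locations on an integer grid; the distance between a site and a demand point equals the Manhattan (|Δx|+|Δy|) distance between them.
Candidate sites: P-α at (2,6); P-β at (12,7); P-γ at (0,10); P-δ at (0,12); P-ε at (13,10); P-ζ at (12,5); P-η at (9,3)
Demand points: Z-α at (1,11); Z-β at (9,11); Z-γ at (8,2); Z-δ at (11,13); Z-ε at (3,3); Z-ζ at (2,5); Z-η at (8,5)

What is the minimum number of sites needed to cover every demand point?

4

Coverage sets (demand points within 5 of each site):
  P-α: {Z-ε, Z-ζ}
  P-β: {}
  P-γ: {Z-α}
  P-δ: {Z-α}
  P-ε: {Z-β, Z-δ}
  P-ζ: {Z-η}
  P-η: {Z-γ, Z-η}
No 3 sites suffice: every size-3 union leaves at least one demand point uncovered.
But {P-α, P-γ, P-ε, P-η} covers everything, so the minimum is 4.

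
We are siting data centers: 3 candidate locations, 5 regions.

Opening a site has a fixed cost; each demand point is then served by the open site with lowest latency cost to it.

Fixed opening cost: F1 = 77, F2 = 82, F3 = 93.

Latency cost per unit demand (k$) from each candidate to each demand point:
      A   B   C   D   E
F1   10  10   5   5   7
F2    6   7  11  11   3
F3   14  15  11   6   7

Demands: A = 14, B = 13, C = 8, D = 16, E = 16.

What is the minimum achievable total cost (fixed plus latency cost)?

502

Open {F1, F2}: assign each demand point to its cheapest open site.
  A→F2 14×6=84, B→F2 13×7=91, C→F1 8×5=40, D→F1 16×5=80, E→F2 16×3=48
  latency cost 343, fixed 159 → total 502.
Compare {F2}: latency cost 487 + fixed 82 = 569.
Compare {F1}: latency cost 502 + fixed 77 = 579.
Compare {F2, F3}: latency cost 407 + fixed 175 = 582.
All other subsets cost ≥ 569. Minimum total cost: 502.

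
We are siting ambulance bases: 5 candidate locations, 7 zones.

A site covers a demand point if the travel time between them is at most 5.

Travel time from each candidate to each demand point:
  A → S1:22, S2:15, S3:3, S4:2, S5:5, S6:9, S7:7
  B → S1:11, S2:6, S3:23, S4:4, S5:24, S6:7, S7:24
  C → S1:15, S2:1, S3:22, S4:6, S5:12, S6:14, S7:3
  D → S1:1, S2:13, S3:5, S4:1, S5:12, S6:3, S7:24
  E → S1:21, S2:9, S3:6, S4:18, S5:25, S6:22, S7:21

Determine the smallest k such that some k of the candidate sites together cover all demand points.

3

Coverage sets (demand points within 5 of each site):
  A: {S3, S4, S5}
  B: {S4}
  C: {S2, S7}
  D: {S1, S3, S4, S6}
  E: {}
No 2 sites suffice: every size-2 union leaves at least one demand point uncovered.
But {A, C, D} covers everything, so the minimum is 3.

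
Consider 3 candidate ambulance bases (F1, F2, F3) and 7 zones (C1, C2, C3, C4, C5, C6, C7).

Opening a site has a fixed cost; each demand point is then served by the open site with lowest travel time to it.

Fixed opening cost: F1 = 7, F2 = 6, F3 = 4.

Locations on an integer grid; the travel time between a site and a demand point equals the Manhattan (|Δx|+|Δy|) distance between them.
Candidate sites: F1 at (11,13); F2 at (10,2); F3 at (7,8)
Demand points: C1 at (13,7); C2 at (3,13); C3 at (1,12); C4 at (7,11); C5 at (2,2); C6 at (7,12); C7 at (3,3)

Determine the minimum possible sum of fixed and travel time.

Open {F3}: assign each demand point to its cheapest open site.
  C1→F3 7, C2→F3 9, C3→F3 10, C4→F3 3, C5→F3 11, C6→F3 4, C7→F3 9
  travel time 53, fixed 4 → total 57.
Compare {F2, F3}: travel time 49 + fixed 10 = 59.
Compare {F1, F3}: travel time 52 + fixed 11 = 63.
Compare {F1, F2, F3}: travel time 48 + fixed 17 = 65.
All other subsets cost ≥ 59. Minimum total cost: 57.

57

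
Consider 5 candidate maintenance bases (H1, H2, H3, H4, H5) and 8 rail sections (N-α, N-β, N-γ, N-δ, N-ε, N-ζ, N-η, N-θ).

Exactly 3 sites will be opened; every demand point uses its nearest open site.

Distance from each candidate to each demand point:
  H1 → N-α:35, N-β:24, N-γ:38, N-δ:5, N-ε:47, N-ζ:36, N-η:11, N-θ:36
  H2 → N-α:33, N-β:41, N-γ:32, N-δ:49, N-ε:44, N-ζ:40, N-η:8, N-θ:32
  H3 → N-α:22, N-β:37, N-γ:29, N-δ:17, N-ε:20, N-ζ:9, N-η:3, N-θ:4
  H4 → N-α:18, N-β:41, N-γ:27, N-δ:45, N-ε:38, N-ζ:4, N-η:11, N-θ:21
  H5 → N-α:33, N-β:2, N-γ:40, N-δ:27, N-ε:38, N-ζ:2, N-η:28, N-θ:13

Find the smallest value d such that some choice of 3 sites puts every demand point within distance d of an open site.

Open {H1, H3, H4}.
  Farthest demand point is N-γ at distance 27 (to H4); all others are ≤ 27.
With {H3, H4, H5} the worst case is 27.
With {H1, H2, H3} the worst case is 29.
No size-3 selection achieves below 27.

27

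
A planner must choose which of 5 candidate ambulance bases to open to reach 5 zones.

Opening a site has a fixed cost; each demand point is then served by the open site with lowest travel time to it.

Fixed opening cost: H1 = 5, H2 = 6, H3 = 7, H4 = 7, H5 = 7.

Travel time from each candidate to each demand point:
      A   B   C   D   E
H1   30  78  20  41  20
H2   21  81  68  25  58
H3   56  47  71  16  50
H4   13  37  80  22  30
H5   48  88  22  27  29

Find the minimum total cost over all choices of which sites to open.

Open {H1, H4}: assign each demand point to its cheapest open site.
  A→H4 13, B→H4 37, C→H1 20, D→H4 22, E→H1 20
  travel time 112, fixed 12 → total 124.
Compare {H1, H3, H4}: travel time 106 + fixed 19 = 125.
Compare {H1, H2, H4}: travel time 112 + fixed 18 = 130.
Compare {H1, H4, H5}: travel time 112 + fixed 19 = 131.
All other subsets cost ≥ 125. Minimum total cost: 124.

124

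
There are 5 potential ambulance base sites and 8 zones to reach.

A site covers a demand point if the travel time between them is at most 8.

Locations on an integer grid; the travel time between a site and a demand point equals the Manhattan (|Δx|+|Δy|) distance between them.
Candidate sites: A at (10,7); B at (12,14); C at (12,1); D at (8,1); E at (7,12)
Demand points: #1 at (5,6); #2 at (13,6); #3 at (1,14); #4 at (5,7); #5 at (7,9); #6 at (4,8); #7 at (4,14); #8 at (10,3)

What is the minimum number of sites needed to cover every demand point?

2

Coverage sets (demand points within 8 of each site):
  A: {#1, #2, #4, #5, #6, #8}
  B: {#7}
  C: {#2, #8}
  D: {#1, #8}
  E: {#1, #3, #4, #5, #6, #7}
No single site covers all 8 demand points.
But {A, E} covers everything, so the minimum is 2.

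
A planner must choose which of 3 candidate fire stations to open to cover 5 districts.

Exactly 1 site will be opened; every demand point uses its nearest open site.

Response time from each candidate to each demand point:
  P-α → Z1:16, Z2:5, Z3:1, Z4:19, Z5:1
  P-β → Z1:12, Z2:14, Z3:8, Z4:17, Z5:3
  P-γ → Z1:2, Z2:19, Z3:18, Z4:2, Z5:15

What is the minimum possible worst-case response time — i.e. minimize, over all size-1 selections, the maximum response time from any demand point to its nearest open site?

Open {P-β}.
  Farthest demand point is Z4 at response time 17 (to P-β); all others are ≤ 17.
With {P-α} the worst case is 19.
With {P-γ} the worst case is 19.
No size-1 selection achieves below 17.

17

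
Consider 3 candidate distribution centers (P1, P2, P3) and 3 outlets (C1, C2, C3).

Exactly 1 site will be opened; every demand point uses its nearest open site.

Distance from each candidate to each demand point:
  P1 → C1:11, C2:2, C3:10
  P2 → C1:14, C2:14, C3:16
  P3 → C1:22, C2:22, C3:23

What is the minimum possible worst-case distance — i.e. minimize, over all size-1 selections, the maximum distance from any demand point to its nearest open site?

11

Open {P1}.
  Farthest demand point is C1 at distance 11 (to P1); all others are ≤ 11.
With {P2} the worst case is 16.
With {P3} the worst case is 23.
No size-1 selection achieves below 11.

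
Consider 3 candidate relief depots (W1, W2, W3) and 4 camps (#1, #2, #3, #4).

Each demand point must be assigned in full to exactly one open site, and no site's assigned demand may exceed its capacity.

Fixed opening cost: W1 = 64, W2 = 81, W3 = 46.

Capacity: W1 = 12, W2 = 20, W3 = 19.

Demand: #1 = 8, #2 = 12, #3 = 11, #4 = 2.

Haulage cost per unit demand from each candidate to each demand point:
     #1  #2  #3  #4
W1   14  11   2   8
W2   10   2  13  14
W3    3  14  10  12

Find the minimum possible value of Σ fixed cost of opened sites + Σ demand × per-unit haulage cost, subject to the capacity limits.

Open {W1, W2, W3}; cheapest assignment that respects the capacities:
  W1 (cap 12, load 11): #3 — cost 11×2 = 22
  W2 (cap 20, load 12): #2 — cost 12×2 = 24
  W3 (cap 19, load 10): #1, #4 — cost 8×3 + 2×12 = 48
  Shipping 94, fixed 191 → total 285.
  Any other capacity-feasible assignment to {W1, W2, W3} ships for at least 94.
Compare {W2, W3}: its best feasible assignment gives total 313.
Every other set of open sites that can feasibly serve all demand totals ≥ 313 even under its best assignment. Minimum: 285.

285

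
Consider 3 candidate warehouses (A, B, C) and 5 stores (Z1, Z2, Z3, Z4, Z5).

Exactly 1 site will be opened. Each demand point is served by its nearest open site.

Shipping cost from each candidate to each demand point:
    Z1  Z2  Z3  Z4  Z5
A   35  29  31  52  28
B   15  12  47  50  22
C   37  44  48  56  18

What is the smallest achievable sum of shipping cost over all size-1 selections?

Open {B}.
  Z1→B 15, Z2→B 12, Z3→B 47, Z4→B 50, Z5→B 22  ⇒ total 146.
Compare {A}: total 175.
Compare {C}: total 203.

146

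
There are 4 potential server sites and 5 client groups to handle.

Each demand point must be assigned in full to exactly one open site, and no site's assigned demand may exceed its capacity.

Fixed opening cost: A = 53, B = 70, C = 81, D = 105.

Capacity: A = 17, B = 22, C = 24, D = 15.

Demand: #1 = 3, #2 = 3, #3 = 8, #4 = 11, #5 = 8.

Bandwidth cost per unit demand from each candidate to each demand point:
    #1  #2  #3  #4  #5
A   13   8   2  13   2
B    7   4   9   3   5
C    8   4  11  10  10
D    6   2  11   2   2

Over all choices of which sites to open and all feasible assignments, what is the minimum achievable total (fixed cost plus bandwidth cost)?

221

Open {A, B}; cheapest assignment that respects the capacities:
  A (cap 17, load 16): #3, #5 — cost 8×2 + 8×2 = 32
  B (cap 22, load 17): #1, #2, #4 — cost 3×7 + 3×4 + 11×3 = 66
  Shipping 98, fixed 123 → total 221.
  Any other capacity-feasible assignment to {A, B} ships for at least 98.
Compare {A, B, C}: its best feasible assignment gives total 302.
Compare {A, B, D}: its best feasible assignment gives total 309.
Every other set of open sites that can feasibly serve all demand totals ≥ 302 even under its best assignment. Minimum: 221.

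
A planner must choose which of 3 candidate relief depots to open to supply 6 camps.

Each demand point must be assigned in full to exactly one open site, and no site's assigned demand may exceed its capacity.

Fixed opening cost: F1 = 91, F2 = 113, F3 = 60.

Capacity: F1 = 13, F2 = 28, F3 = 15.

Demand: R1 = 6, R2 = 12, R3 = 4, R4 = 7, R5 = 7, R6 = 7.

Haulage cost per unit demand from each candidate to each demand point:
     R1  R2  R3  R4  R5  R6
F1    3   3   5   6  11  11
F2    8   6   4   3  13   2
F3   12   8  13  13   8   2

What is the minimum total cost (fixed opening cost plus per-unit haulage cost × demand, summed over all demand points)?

455

Open {F1, F2, F3}; cheapest assignment that respects the capacities:
  F1 (cap 13, load 12): R2 — cost 12×3 = 36
  F2 (cap 28, load 24): R1, R3, R4, R6 — cost 6×8 + 4×4 + 7×3 + 7×2 = 99
  F3 (cap 15, load 7): R5 — cost 7×8 = 56
  Shipping 191, fixed 264 → total 455.
  Any other capacity-feasible assignment to {F1, F2, F3} ships for at least 191.
Total demand is 43; every other set of sites either has combined capacity below 43 or cannot fit the demands without splitting one across sites, so {F1, F2, F3} is the only feasible choice of open sites. Minimum: 455.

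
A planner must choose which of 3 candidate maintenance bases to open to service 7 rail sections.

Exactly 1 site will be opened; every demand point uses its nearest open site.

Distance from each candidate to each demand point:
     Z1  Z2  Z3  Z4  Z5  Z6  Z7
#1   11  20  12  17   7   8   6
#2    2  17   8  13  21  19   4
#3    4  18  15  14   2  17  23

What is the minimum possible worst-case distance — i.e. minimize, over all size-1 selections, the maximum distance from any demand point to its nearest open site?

Open {#1}.
  Farthest demand point is Z2 at distance 20 (to #1); all others are ≤ 20.
With {#2} the worst case is 21.
With {#3} the worst case is 23.
No size-1 selection achieves below 20.

20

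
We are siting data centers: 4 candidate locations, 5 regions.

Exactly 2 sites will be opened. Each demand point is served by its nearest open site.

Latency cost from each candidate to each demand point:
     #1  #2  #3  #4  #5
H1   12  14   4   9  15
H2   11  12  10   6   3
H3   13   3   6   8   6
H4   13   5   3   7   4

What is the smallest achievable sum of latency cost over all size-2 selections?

28

Open {H2, H4}.
  #1→H2 11, #2→H4 5, #3→H4 3, #4→H2 6, #5→H2 3  ⇒ total 28.
Compare {H2, H3}: total 29.
Compare {H3, H4}: total 30.
No size-2 selection does better; minimum is 28.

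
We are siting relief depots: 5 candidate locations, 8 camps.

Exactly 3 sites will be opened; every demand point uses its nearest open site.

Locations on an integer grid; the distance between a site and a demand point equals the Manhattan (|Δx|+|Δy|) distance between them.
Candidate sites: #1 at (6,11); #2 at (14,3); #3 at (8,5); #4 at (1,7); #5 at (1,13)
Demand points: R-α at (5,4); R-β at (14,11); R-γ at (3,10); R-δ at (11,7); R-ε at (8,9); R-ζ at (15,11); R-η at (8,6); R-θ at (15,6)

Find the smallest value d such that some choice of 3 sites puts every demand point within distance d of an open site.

9

Open {#1, #2, #3}.
  Farthest demand point is R-ζ at distance 9 (to #1); all others are ≤ 9.
With {#1, #2, #4} the worst case is 9.
With {#1, #2, #5} the worst case is 9.
No size-3 selection achieves below 9.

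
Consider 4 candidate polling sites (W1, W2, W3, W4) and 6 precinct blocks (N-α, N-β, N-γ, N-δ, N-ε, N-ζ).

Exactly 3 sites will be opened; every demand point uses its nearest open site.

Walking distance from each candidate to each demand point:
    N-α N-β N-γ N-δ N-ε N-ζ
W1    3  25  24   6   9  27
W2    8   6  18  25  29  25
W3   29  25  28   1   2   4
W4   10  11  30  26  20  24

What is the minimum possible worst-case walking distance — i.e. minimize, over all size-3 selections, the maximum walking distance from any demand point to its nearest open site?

18

Open {W1, W2, W3}.
  Farthest demand point is N-γ at walking distance 18 (to W2); all others are ≤ 18.
With {W2, W3, W4} the worst case is 18.
With {W1, W2, W4} the worst case is 24.
No size-3 selection achieves below 18.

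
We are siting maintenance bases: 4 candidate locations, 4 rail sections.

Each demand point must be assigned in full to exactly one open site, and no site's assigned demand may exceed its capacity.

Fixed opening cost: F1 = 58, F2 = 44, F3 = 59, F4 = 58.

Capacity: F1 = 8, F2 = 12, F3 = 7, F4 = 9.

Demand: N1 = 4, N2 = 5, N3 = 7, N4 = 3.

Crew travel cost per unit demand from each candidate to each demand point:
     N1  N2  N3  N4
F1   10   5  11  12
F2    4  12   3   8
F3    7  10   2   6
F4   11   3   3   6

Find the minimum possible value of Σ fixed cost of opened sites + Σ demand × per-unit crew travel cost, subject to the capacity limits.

Open {F2, F4}; cheapest assignment that respects the capacities:
  F2 (cap 12, load 11): N1, N3 — cost 4×4 + 7×3 = 37
  F4 (cap 9, load 8): N2, N4 — cost 5×3 + 3×6 = 33
  Shipping 70, fixed 102 → total 172.
  Any other capacity-feasible assignment to {F2, F4} ships for at least 70.
Compare {F1, F2}: its best feasible assignment gives total 200.
Compare {F2, F3}: its best feasible assignment gives total 217.
Every other set of open sites that can feasibly serve all demand totals ≥ 200 even under its best assignment. Minimum: 172.

172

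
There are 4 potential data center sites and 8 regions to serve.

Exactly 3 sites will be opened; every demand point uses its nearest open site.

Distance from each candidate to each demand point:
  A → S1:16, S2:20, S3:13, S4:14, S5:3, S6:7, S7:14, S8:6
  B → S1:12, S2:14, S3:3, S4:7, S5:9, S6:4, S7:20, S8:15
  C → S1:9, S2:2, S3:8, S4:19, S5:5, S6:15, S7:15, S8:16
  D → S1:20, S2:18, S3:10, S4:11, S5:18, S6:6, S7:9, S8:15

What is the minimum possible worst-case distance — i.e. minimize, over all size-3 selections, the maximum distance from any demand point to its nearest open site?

Open {A, C, D}.
  Farthest demand point is S4 at distance 11 (to D); all others are ≤ 11.
With {A, B, C} the worst case is 14.
With {A, B, D} the worst case is 14.
No size-3 selection achieves below 11.

11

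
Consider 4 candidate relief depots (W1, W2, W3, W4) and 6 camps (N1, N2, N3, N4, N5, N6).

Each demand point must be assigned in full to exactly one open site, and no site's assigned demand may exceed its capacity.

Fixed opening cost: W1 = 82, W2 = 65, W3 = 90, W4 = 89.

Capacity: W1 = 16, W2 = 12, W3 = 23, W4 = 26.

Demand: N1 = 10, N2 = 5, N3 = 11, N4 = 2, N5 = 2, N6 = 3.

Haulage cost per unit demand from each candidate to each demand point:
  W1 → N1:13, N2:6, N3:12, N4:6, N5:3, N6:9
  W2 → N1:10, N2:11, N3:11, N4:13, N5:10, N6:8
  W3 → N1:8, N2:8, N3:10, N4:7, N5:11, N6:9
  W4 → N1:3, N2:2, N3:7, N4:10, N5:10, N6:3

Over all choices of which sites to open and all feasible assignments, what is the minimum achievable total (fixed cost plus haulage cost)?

Open {W1, W4}; cheapest assignment that respects the capacities:
  W1 (cap 16, load 7): N4, N5, N6 — cost 2×6 + 2×3 + 3×9 = 45
  W4 (cap 26, load 26): N1, N2, N3 — cost 10×3 + 5×2 + 11×7 = 117
  Shipping 162, fixed 171 → total 333.
  Any other capacity-feasible assignment to {W1, W4} ships for at least 162.
Compare {W2, W4}: its best feasible assignment gives total 341.
Compare {W3, W4}: its best feasible assignment gives total 359.
Every other set of open sites that can feasibly serve all demand totals ≥ 341 even under its best assignment. Minimum: 333.

333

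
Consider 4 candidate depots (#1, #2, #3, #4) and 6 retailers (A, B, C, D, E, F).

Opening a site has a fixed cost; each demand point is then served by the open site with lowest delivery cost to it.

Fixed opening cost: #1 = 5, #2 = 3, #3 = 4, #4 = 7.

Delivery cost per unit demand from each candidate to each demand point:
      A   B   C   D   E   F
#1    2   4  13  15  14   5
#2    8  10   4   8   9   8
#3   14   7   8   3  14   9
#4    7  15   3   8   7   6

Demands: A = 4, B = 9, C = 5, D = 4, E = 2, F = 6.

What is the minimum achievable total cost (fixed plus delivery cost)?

131

Open {#1, #3, #4}: assign each demand point to its cheapest open site.
  A→#1 4×2=8, B→#1 9×4=36, C→#4 5×3=15, D→#3 4×3=12, E→#4 2×7=14, F→#1 6×5=30
  delivery cost 115, fixed 16 → total 131.
Compare {#1, #2, #3, #4}: delivery cost 115 + fixed 19 = 134.
Compare {#1, #2, #3}: delivery cost 124 + fixed 12 = 136.
Compare {#1, #4}: delivery cost 135 + fixed 12 = 147.
All other subsets cost ≥ 134. Minimum total cost: 131.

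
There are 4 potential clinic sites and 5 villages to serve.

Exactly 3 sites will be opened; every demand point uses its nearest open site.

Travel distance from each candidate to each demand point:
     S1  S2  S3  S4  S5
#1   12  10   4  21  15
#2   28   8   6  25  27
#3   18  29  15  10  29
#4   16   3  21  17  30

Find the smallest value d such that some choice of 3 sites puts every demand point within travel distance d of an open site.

15

Open {#1, #2, #3}.
  Farthest demand point is S5 at travel distance 15 (to #1); all others are ≤ 15.
With {#1, #3, #4} the worst case is 15.
With {#1, #2, #4} the worst case is 17.
No size-3 selection achieves below 15.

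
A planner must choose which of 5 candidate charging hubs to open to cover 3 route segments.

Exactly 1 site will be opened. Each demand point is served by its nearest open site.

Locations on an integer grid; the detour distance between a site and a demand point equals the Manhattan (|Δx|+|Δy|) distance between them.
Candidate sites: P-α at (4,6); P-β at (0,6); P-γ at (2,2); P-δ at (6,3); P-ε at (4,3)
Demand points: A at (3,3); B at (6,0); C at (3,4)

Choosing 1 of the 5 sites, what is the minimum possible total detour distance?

Open {P-ε}.
  A→P-ε 1, B→P-ε 5, C→P-ε 2  ⇒ total 8.
Compare {P-δ}: total 10.
Compare {P-γ}: total 11.
No size-1 selection does better; minimum is 8.

8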